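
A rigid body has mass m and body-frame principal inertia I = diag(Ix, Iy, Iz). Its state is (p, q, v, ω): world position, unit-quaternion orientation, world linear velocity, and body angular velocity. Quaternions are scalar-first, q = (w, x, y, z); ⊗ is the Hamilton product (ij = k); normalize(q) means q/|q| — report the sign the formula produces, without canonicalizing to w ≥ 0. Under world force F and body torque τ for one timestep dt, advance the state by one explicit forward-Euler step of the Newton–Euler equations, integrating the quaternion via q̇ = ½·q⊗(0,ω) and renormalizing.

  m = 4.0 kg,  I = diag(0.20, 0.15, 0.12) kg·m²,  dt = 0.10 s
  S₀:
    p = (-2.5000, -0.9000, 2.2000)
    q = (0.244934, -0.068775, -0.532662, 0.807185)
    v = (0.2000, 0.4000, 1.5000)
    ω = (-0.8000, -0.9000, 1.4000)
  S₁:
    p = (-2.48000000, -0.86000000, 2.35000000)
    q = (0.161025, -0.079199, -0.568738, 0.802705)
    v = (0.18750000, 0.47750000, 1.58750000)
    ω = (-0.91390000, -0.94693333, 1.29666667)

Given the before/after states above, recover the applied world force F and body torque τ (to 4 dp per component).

F = (-0.5000, 3.1000, 3.5000)
τ = (-0.1900, -0.1600, -0.1600)

rate change Δω = (-0.11390000, -0.04693333, -0.10333333)
ω₀×(Iω₀) = (0.0378, -0.0896, -0.0360)
τ = I·(Δω/dt) + ω₀×(Iω₀) = (-0.1900, -0.1600, -0.1600)
Δv = v₁−v₀ = (-0.01250000, 0.07750000, 0.08750000)
F = m·Δv/dt = (-0.5000, 3.1000, 3.5000)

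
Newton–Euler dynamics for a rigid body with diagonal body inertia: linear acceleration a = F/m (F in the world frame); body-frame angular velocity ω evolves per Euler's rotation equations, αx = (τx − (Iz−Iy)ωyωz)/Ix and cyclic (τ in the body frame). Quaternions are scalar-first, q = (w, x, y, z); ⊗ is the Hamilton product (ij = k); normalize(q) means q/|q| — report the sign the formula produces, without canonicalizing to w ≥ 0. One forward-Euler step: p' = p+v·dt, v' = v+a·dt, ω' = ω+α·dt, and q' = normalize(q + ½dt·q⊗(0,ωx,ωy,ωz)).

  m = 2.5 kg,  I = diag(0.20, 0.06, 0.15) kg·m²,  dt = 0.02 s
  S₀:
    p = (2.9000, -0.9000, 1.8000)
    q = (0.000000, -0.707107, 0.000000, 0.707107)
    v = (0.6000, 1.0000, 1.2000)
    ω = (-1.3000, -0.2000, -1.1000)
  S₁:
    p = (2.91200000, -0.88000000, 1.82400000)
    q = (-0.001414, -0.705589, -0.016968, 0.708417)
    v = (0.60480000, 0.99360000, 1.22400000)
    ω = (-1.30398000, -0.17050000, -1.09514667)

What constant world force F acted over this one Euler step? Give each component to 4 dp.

Δv = v₁−v₀ = (0.00480000, -0.00640000, 0.02400000)
m·(v₁−v₀)/dt = (0.6000, -0.8000, 3.0000)

F = (0.6000, -0.8000, 3.0000)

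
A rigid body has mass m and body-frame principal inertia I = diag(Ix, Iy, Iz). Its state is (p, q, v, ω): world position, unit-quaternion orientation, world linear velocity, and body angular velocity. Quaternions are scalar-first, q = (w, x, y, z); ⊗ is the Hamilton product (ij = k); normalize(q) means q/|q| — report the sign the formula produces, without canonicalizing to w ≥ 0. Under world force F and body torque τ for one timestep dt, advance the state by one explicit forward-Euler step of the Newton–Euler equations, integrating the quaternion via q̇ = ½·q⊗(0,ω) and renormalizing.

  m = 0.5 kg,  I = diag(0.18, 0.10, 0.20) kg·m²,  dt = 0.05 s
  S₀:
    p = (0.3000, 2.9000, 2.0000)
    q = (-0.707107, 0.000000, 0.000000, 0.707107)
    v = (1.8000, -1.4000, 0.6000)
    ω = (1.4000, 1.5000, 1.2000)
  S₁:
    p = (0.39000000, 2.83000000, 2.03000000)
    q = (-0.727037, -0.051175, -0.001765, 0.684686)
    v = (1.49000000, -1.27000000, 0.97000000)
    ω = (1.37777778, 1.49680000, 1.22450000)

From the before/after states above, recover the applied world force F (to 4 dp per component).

F = (-3.1000, 1.3000, 3.7000)

v₁ − v₀ = (-0.31000000, 0.13000000, 0.37000000)
applied force F = (-3.1000, 1.3000, 3.7000)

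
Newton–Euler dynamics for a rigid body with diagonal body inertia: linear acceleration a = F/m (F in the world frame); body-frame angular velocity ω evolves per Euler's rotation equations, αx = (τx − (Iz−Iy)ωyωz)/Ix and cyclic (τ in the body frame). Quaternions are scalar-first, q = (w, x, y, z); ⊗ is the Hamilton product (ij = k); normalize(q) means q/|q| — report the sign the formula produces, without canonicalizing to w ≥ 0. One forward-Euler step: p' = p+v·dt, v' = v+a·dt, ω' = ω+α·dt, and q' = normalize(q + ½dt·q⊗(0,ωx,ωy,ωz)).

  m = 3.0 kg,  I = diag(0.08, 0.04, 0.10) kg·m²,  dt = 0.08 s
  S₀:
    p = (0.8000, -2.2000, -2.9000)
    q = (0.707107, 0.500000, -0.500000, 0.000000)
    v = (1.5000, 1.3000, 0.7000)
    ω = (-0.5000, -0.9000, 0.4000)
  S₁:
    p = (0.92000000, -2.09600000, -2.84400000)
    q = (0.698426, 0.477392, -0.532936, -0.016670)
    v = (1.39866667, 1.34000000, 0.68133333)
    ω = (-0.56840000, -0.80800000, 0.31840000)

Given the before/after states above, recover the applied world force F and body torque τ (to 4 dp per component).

ω₁ − ω₀ = (-0.06840000, 0.09200000, -0.08160000)
ω₀×(Iω₀) = (-0.0216, 0.0040, -0.0180)
τ = I·(Δω/dt) + ω₀×(Iω₀) = (-0.0900, 0.0500, -0.1200)
v₁ − v₀ = (-0.10133333, 0.04000000, -0.01866667)
m·(v₁−v₀)/dt = (-3.8000, 1.5000, -0.7000)

F = (-3.8000, 1.5000, -0.7000)
τ = (-0.0900, 0.0500, -0.1200)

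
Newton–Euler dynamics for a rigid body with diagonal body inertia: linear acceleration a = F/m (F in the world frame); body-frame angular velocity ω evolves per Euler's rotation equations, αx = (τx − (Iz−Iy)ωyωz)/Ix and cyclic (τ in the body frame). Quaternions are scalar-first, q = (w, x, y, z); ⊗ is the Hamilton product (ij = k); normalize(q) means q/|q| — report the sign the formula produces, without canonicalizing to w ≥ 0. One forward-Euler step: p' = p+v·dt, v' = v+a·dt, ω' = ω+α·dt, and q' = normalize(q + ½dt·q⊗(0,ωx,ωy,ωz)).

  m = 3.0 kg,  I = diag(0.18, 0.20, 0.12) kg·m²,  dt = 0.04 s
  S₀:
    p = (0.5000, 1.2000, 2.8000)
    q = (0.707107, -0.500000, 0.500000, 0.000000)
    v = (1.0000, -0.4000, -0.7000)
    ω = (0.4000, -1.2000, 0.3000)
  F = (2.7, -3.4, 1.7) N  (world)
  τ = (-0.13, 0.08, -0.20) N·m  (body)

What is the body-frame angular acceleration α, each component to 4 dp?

precession coupling ω×(Iω) = (0.0288, 0.0072, -0.0096)
angular accel α = (-0.8822, 0.3640, -1.5867)

α = (-0.8822, 0.3640, -1.5867)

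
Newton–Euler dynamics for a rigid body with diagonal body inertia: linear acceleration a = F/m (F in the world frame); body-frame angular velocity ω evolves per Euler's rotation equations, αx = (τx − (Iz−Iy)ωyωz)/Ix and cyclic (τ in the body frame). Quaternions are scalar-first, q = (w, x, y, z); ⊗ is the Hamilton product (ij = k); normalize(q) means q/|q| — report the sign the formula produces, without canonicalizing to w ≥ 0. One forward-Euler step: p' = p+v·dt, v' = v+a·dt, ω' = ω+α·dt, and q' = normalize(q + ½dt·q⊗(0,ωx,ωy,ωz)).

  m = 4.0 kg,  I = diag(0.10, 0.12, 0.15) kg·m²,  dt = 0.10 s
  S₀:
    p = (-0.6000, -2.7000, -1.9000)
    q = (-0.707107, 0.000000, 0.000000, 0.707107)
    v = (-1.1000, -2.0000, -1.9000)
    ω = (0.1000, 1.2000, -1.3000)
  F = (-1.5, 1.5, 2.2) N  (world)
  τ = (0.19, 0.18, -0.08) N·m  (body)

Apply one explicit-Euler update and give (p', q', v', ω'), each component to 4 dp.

a = (-0.3750, 0.3750, 0.5500)
p' = p + v·dt = (-0.7100, -2.9000, -2.0900)
new velocity v' = (-1.1375, -1.9625, -1.8450)
ω×(Iω) gyroscopic = (-0.0468, 0.0065, 0.0024)
α = I⁻¹(τ − ω×Iω) = (2.3680, 1.4458, -0.5493)
ω + α·dt = (0.3368, 1.3446, -1.3549)
2q̇ = q⊗(0,ω) = (0.9192391, -0.9192391, -0.7778177, 0.9192391)
updated quaternion q' = (-0.6586, -0.0458, -0.0387, 0.7501)

p' = (-0.7100, -2.9000, -2.0900)
q' = (-0.6586, -0.0458, -0.0387, 0.7501)
v' = (-1.1375, -1.9625, -1.8450)
ω' = (0.3368, 1.3446, -1.3549)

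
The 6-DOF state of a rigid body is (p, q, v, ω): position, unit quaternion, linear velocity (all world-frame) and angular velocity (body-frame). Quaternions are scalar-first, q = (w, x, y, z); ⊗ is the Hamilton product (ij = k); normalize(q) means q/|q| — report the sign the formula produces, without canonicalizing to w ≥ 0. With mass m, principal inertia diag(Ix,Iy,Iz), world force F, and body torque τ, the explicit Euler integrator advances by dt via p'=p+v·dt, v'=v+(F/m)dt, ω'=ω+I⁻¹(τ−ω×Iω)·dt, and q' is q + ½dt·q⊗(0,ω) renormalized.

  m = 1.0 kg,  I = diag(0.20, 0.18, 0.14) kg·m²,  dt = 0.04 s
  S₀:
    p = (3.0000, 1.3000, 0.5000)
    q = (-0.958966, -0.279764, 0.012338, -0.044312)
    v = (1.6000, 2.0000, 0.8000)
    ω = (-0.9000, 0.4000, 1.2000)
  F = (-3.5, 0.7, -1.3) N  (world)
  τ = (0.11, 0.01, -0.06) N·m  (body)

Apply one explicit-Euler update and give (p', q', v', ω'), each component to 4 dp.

p' = (3.0640, 1.3800, 0.5320)
q' = (-0.9626, -0.2617, 0.0122, -0.0693)
v' = (1.4600, 2.0280, 0.7480)
ω' = (-0.8742, 0.4166, 1.1808)

precession coupling ω×(Iω) = (-0.0192, -0.0648, 0.0072)
(τ − ω×Iω)/I = (0.6460, 0.4156, -0.4800)
ω + α·dt = (-0.8742, 0.4166, 1.1808)
2q̇ = q⊗(0,ω) = (-0.2035484, 0.8955998, -0.0079888, -1.2515606)
q' = normalize(q + ½dt·q⊗(0,ω)) = (-0.9626, -0.2617, 0.0122, -0.0693)
linear accel F/m = (-3.5000, 0.7000, -1.3000)
p + v·dt = (3.0640, 1.3800, 0.5320)
new velocity v' = (1.4600, 2.0280, 0.7480)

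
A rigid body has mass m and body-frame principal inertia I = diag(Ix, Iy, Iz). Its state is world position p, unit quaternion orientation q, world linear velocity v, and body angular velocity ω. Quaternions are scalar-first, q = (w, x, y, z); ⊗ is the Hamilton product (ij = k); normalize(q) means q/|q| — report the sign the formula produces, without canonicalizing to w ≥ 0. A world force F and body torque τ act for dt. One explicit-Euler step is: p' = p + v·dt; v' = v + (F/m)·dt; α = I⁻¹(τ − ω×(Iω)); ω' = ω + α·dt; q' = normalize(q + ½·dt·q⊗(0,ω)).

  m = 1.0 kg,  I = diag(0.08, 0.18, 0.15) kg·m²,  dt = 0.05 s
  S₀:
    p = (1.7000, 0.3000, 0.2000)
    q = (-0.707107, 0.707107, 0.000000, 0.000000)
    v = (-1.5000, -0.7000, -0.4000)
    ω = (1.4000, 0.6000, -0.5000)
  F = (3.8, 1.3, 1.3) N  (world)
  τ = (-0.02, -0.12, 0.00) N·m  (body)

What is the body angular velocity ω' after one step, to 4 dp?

ω×(Iω) gyroscopic = (0.0090, 0.0490, 0.0840)
α = I⁻¹(τ − ω×Iω) = (-0.3625, -0.9389, -0.5600)
ω' = ω + α·dt = (1.3819, 0.5531, -0.5280)

ω' = (1.3819, 0.5531, -0.5280)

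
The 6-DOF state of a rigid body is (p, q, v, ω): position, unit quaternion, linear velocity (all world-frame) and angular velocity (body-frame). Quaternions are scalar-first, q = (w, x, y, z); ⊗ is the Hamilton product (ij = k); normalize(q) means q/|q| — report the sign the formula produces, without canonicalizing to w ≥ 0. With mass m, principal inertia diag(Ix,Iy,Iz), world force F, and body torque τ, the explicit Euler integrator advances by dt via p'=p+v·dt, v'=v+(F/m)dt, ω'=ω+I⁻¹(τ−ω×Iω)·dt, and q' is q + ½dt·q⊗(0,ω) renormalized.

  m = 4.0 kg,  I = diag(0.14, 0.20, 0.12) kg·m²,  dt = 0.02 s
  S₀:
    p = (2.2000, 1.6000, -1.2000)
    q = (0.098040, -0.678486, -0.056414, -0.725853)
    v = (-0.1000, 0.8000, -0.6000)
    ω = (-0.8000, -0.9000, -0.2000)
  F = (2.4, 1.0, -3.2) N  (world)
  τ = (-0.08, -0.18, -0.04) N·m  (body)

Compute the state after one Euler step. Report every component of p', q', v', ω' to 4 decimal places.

new position p' = (2.1980, 1.6160, -1.2120)
v + (F/m)dt = (-0.0880, 0.8050, -0.6160)
angular accel α = (-0.4686, -0.9160, -0.6933)
new body rate ω' = (-0.8094, -0.9183, -0.2139)
2q̇ = q⊗(0,ω) = (-0.7387320, -0.7204169, 0.3567492, 0.5458982)
q + ½dt·q⊗(0,ω), renormalized = (0.0906, -0.6856, -0.0528, -0.7203)

p' = (2.1980, 1.6160, -1.2120)
q' = (0.0906, -0.6856, -0.0528, -0.7203)
v' = (-0.0880, 0.8050, -0.6160)
ω' = (-0.8094, -0.9183, -0.2139)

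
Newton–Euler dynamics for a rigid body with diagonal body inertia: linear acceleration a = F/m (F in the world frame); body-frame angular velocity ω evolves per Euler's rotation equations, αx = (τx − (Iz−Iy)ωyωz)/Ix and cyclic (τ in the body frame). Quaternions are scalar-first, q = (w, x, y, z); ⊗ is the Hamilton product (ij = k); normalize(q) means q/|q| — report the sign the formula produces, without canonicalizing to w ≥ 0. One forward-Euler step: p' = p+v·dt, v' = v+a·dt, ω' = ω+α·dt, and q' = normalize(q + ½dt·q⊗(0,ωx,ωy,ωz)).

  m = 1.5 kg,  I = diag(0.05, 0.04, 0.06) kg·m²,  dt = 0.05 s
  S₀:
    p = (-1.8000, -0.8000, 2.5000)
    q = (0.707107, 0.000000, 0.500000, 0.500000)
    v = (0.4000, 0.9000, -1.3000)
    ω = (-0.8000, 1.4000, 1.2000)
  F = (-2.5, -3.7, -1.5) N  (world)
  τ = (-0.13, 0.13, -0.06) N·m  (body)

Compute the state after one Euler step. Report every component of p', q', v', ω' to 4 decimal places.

p' = (-1.7800, -0.7550, 2.4350)
q' = (0.6738, -0.0166, 0.5141, 0.5305)
v' = (0.3167, 0.7767, -1.3500)
ω' = (-0.9636, 1.5505, 1.1407)

a = F/m = (-1.6667, -2.4667, -1.0000)
p + v·dt = (-1.7800, -0.7550, 2.4350)
v' = v + a·dt = (0.3167, 0.7767, -1.3500)
gyro term ω×Iω = (0.0336, 0.0096, 0.0112)
angular accel α = (-3.2720, 3.0100, -1.1867)
ω' = ω + α·dt = (-0.9636, 1.5505, 1.1407)
Hamilton product q⊗(0,ω) = (-1.3000000, -0.6656856, 0.5899498, 1.2485284)
updated quaternion q' = (0.6738, -0.0166, 0.5141, 0.5305)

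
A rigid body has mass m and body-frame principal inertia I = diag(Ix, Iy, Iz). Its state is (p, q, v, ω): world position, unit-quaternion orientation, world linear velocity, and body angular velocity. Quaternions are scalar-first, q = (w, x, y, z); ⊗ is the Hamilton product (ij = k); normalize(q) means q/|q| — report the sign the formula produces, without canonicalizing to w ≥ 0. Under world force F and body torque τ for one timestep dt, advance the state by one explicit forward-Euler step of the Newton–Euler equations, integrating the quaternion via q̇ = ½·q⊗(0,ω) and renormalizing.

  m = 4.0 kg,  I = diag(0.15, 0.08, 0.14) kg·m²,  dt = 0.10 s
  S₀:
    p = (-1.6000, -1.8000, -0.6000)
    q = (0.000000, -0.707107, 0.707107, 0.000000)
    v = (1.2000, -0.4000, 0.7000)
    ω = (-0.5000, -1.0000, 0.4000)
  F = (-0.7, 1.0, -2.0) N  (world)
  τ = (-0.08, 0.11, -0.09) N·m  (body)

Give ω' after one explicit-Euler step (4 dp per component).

gyro term ω×Iω = (-0.0240, -0.0020, -0.0350)
angular accel α = (-0.3733, 1.4000, -0.3929)
new body rate ω' = (-0.5373, -0.8600, 0.3607)

ω' = (-0.5373, -0.8600, 0.3607)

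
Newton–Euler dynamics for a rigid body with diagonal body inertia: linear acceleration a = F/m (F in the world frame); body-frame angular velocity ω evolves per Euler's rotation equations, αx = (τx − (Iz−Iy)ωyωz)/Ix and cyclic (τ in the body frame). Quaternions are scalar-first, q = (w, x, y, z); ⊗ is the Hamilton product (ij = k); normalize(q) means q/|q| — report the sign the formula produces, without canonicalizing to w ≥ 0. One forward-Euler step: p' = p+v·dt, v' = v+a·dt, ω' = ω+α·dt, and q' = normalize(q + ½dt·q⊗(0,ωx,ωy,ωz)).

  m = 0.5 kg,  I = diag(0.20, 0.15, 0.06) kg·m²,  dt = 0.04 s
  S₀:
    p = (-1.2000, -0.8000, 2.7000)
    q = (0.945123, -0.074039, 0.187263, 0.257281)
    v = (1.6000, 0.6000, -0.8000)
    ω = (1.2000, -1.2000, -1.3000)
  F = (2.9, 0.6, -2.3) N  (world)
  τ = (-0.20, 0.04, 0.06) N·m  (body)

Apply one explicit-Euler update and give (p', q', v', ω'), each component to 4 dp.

p' = (-1.1360, -0.7760, 2.6680)
q' = (0.9572, -0.0500, 0.1687, 0.2298)
v' = (1.8320, 0.6480, -0.9840)
ω' = (1.1881, -1.1311, -1.3080)

new position p' = (-1.1360, -0.7760, 2.6680)
v' = v + a·dt = (1.8320, 0.6480, -0.9840)
(τ − ω×Iω)/I = (-0.2980, 1.7227, -0.2000)
new body rate ω' = (1.1881, -1.1311, -1.3080)
Hamilton product q⊗(0,ω) = (0.6480277, 1.1994429, -0.9216611, -1.3645287)
updated quaternion q' = (0.9572, -0.0500, 0.1687, 0.2298)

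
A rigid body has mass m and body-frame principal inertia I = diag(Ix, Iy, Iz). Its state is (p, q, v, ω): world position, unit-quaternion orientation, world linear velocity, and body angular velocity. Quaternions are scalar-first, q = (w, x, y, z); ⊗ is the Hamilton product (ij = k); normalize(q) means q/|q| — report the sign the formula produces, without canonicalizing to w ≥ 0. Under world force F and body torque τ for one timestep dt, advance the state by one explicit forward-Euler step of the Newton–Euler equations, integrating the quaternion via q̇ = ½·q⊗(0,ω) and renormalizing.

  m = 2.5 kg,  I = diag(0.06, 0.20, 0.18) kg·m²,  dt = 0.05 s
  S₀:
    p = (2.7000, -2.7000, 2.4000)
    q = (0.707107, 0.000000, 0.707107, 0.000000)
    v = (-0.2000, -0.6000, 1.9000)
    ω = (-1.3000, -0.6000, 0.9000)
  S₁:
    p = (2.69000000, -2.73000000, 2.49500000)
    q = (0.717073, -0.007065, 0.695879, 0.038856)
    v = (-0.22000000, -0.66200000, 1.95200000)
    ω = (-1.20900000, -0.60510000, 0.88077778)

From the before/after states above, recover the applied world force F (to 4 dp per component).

velocity change Δv = (-0.02000000, -0.06200000, 0.05200000)
applied force F = (-1.0000, -3.1000, 2.6000)

F = (-1.0000, -3.1000, 2.6000)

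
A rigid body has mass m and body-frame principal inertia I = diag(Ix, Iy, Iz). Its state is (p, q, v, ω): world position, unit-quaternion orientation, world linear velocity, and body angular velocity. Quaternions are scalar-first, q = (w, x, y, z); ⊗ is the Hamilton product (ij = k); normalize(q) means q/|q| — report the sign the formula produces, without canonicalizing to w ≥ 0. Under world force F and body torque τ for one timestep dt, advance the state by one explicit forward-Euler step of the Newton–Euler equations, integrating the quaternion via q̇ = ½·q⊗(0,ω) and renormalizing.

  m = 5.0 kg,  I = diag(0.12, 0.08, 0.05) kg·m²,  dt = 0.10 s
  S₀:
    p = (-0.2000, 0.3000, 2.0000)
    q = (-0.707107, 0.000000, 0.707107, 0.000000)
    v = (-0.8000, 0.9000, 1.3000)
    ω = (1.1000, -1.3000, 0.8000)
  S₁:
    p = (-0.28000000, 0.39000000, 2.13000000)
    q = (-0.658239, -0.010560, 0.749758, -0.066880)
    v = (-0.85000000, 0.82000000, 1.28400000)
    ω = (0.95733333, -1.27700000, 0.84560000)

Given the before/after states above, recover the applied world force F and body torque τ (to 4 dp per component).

F = (-2.5000, -4.0000, -0.8000)
τ = (-0.1400, 0.0800, 0.0800)

ω₁ − ω₀ = (-0.14266667, 0.02300000, 0.04560000)
gyro term ω₀×Iω₀ = (0.0312, 0.0616, 0.0572)
applied torque τ = (-0.1400, 0.0800, 0.0800)
velocity change Δv = (-0.05000000, -0.08000000, -0.01600000)
m·(v₁−v₀)/dt = (-2.5000, -4.0000, -0.8000)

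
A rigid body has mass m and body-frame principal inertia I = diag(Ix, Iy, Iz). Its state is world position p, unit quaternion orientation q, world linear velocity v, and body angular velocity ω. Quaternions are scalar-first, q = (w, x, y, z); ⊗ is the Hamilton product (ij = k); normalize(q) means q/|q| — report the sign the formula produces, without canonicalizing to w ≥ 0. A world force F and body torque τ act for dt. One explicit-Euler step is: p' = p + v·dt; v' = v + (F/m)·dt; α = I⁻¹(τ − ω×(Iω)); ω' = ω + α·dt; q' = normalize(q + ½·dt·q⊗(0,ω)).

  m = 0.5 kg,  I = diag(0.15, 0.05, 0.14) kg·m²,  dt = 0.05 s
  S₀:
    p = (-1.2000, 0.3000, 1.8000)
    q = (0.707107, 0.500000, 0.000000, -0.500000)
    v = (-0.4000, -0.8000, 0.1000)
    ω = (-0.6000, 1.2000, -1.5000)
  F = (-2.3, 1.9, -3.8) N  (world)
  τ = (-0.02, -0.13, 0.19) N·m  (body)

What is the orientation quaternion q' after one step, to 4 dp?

q' = (0.6950, 0.5038, 0.0474, -0.5109)

Hamilton product q⊗(0,ω) = (-0.4500000, 0.1757358, 1.8985284, -0.4606605)
q' = normalize(q + ½dt·q⊗(0,ω)) = (0.6950, 0.5038, 0.0474, -0.5109)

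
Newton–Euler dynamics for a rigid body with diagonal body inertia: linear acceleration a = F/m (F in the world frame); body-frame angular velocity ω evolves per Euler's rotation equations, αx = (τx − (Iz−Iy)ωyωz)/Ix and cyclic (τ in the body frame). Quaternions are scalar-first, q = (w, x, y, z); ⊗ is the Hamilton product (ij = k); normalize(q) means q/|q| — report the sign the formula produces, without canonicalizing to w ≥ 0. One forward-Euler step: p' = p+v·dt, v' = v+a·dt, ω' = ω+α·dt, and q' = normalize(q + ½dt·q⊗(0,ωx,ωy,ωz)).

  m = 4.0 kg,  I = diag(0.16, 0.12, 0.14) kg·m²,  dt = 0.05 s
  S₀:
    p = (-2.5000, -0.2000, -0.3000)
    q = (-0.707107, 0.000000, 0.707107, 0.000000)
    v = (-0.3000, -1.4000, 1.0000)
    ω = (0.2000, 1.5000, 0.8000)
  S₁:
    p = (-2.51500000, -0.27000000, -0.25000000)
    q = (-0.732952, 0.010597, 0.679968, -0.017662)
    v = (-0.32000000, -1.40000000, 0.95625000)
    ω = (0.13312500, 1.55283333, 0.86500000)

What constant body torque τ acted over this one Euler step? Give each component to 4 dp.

τ = (-0.1900, 0.1300, 0.1700)

rate change Δω = (-0.06687500, 0.05283333, 0.06500000)
τ = I·(Δω/dt) + ω₀×(Iω₀) = (-0.1900, 0.1300, 0.1700)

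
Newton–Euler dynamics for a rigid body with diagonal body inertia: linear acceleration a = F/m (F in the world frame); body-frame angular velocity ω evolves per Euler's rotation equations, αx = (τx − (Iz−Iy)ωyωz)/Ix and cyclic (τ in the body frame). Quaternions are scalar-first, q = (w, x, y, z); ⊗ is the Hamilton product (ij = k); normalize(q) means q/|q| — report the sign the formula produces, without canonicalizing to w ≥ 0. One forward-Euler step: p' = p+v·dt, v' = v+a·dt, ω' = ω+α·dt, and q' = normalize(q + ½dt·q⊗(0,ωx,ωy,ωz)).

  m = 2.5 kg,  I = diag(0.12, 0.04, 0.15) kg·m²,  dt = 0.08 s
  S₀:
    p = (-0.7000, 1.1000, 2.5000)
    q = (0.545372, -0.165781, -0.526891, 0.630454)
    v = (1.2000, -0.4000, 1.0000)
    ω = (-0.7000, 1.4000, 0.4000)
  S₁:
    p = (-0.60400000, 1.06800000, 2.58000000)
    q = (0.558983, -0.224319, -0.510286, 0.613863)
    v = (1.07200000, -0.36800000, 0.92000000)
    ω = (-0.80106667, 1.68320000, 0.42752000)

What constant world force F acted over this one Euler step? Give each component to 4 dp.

v₁ − v₀ = (-0.12800000, 0.03200000, -0.08000000)
applied force F = (-4.0000, 1.0000, -2.5000)

F = (-4.0000, 1.0000, -2.5000)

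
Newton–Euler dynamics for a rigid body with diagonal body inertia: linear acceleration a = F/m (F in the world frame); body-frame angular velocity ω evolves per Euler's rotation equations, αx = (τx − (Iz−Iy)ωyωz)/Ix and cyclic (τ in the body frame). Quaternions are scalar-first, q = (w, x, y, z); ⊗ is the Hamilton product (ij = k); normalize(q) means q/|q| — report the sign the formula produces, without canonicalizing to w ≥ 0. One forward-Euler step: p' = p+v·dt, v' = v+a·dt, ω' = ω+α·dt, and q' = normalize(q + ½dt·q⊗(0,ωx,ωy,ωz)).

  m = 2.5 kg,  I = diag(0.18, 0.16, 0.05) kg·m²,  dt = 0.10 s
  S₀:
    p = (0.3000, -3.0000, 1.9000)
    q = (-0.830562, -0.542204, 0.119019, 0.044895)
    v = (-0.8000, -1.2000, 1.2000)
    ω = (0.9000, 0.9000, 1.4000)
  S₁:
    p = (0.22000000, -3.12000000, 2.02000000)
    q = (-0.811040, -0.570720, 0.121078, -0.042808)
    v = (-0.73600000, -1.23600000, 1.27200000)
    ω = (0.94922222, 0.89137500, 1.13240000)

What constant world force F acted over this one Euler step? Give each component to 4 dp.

F = (1.6000, -0.9000, 1.8000)

velocity change Δv = (0.06400000, -0.03600000, 0.07200000)
applied force F = (1.6000, -0.9000, 1.8000)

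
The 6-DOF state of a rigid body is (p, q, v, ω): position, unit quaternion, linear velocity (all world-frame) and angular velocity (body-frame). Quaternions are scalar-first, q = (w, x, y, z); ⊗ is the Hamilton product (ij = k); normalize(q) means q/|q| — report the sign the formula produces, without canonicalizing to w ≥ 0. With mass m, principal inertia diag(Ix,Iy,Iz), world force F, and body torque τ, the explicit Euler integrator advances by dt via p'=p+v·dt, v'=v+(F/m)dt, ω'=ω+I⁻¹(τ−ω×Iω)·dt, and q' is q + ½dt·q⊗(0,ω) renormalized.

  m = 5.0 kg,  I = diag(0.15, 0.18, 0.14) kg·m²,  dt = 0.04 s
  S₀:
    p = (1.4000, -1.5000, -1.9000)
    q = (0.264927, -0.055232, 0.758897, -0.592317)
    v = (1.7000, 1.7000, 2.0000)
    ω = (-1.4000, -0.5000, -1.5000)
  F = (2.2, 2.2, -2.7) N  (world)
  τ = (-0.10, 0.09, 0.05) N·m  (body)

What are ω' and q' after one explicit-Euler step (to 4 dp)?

ω' = (-1.4187, -0.4847, -1.4917)
q' = (0.2530, -0.0913, 0.7705, -0.5779)

α = I⁻¹(τ − ω×Iω) = (-0.4667, 0.3833, 0.2071)
ω + α·dt = (-1.4187, -0.4847, -1.4917)
2q̇ = q⊗(0,ω) = (-0.5863518, -1.8054018, 0.6139323, 0.6926813)
q' = normalize(q + ½dt·q⊗(0,ω)) = (0.2530, -0.0913, 0.7705, -0.5779)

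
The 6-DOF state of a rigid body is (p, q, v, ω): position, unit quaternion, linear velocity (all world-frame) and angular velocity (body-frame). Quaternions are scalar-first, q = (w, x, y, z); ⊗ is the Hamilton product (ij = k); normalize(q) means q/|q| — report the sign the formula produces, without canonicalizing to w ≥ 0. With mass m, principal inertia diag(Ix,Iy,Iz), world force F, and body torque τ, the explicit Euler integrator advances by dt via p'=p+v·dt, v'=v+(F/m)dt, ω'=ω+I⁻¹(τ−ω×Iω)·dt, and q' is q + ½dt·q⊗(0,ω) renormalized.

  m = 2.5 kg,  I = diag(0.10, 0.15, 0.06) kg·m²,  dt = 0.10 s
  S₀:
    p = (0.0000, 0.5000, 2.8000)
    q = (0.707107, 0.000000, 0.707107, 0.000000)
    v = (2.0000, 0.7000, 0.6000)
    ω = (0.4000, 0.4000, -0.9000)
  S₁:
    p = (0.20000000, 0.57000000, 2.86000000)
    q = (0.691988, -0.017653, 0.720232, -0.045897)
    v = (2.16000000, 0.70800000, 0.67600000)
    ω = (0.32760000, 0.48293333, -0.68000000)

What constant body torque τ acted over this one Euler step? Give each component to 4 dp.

Δω = ω₁−ω₀ = (-0.07240000, 0.08293333, 0.22000000)
ω₀×(Iω₀) = (0.0324, -0.0144, 0.0080)
applied torque τ = (-0.0400, 0.1100, 0.1400)

τ = (-0.0400, 0.1100, 0.1400)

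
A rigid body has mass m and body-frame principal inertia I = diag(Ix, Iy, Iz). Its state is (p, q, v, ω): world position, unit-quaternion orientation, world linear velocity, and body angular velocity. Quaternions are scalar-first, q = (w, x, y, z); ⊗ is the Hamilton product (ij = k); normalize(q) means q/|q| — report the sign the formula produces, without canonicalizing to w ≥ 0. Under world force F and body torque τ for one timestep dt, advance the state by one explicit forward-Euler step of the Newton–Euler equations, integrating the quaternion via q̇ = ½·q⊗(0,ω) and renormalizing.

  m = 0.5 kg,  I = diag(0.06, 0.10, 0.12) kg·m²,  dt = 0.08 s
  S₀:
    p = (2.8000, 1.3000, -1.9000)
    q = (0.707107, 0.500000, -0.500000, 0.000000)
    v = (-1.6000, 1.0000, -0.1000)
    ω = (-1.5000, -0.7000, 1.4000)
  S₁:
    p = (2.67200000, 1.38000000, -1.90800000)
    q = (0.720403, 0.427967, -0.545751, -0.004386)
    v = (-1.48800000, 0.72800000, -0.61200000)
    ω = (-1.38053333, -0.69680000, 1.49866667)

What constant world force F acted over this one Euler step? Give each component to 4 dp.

velocity change Δv = (0.11200000, -0.27200000, -0.51200000)
F = m·Δv/dt = (0.7000, -1.7000, -3.2000)

F = (0.7000, -1.7000, -3.2000)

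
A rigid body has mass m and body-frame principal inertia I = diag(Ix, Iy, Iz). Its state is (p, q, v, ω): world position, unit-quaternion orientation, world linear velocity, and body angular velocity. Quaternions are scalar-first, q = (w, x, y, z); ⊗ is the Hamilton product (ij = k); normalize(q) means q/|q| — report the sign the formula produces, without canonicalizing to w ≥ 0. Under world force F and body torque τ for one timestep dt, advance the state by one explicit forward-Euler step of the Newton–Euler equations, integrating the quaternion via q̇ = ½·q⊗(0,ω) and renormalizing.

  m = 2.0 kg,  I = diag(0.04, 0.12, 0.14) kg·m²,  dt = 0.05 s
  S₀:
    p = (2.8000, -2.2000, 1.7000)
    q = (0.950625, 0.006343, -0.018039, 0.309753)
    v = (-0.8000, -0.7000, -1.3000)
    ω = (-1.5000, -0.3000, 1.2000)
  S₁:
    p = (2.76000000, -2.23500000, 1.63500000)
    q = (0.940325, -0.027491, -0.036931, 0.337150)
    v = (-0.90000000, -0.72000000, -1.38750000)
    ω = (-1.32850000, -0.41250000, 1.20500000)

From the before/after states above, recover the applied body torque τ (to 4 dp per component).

Δω = ω₁−ω₀ = (0.17150000, -0.11250000, 0.00500000)
precession coupling = (-0.0072, 0.1800, 0.0360)
τ = I·(Δω/dt) + ω₀×(Iω₀) = (0.1300, -0.0900, 0.0500)

τ = (0.1300, -0.0900, 0.0500)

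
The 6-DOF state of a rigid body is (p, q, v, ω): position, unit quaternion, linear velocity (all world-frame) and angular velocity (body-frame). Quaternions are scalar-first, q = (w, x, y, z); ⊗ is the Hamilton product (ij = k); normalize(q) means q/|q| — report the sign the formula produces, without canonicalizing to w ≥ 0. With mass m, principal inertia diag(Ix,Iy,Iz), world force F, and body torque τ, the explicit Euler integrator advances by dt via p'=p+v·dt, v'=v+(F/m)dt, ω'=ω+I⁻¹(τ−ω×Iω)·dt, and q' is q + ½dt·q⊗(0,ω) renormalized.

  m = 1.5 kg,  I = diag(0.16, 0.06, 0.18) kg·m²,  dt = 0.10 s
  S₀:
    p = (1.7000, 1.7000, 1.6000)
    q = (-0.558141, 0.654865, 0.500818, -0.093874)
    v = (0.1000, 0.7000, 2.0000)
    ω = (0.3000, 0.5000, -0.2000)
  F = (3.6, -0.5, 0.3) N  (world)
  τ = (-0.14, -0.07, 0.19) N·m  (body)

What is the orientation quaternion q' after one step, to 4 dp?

q' = (-0.5811, 0.6435, 0.4918, -0.0794)

q⊗(0,ω) = (-0.4656433, -0.2206689, -0.1762597, 0.2888153)
q + ½dt·q⊗(0,ω), renormalized = (-0.5811, 0.6435, 0.4918, -0.0794)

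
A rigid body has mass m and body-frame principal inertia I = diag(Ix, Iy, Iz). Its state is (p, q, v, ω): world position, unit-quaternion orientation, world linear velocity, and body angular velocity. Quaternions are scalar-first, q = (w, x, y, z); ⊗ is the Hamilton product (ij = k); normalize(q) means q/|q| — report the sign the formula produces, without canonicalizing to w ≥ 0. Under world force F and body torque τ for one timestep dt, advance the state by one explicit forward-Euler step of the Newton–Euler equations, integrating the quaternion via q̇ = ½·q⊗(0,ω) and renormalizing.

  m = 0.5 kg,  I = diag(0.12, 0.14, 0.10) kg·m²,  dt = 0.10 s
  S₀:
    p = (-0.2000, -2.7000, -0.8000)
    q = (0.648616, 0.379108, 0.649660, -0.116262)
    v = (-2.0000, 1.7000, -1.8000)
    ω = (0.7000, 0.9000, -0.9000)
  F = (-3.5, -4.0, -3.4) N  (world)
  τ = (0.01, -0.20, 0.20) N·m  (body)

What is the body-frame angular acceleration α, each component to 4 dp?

α = (-0.1867, -1.3386, 1.8740)

precession coupling ω×(Iω) = (0.0324, -0.0126, 0.0126)
α = I⁻¹(τ − ω×Iω) = (-0.1867, -1.3386, 1.8740)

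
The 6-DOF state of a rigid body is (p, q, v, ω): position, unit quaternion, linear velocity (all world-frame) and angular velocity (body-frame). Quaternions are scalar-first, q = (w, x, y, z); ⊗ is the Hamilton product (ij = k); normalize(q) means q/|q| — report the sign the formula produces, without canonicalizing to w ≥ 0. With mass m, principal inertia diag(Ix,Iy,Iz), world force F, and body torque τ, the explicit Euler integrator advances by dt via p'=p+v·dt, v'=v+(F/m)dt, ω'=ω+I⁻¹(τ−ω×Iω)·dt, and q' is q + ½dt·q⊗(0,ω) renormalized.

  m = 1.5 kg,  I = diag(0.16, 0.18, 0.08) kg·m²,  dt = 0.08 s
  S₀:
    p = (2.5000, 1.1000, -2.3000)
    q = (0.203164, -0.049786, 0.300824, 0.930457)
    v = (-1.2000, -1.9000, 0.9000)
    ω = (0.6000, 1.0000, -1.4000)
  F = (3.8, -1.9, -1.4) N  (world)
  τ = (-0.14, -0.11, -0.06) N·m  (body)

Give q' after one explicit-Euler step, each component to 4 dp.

2q̇ = q⊗(0,ω) = (1.0316874, -1.2297122, 0.6917378, -0.5147100)
q' = normalize(q + ½dt·q⊗(0,ω)) = (0.2438, -0.0987, 0.3276, 0.9075)

q' = (0.2438, -0.0987, 0.3276, 0.9075)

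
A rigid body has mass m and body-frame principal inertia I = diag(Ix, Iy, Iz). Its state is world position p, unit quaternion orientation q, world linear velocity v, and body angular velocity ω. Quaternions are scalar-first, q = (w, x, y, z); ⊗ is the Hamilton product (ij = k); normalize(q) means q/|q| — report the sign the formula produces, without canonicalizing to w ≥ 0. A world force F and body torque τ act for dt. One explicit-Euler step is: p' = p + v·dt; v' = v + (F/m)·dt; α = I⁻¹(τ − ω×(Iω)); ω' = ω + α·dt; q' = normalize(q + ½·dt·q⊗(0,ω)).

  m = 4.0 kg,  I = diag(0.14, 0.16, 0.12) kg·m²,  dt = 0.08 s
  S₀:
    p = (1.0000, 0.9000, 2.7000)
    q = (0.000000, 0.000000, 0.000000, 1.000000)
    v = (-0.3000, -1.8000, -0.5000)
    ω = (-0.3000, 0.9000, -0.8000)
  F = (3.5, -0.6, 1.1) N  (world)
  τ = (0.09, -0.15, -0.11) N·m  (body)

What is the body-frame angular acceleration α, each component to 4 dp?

precession coupling ω×(Iω) = (0.0288, 0.0048, -0.0054)
angular accel α = (0.4371, -0.9675, -0.8717)

α = (0.4371, -0.9675, -0.8717)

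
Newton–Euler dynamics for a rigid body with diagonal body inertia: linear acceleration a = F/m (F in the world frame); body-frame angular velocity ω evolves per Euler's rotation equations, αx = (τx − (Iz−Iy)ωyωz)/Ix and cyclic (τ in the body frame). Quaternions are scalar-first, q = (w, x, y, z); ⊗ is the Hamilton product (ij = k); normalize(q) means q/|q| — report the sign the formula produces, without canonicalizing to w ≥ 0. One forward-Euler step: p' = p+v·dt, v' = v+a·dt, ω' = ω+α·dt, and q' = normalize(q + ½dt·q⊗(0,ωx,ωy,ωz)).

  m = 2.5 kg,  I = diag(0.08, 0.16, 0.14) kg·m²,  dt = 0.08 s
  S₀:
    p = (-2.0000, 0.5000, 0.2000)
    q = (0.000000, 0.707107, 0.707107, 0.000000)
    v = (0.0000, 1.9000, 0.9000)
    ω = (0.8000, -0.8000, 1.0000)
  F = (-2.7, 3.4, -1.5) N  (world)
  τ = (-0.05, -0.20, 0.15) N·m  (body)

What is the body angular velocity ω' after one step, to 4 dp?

ω' = (0.7340, -0.8760, 1.1150)

precession coupling ω×(Iω) = (0.0160, -0.0480, -0.0512)
angular accel α = (-0.8250, -0.9500, 1.4371)
ω' = ω + α·dt = (0.7340, -0.8760, 1.1150)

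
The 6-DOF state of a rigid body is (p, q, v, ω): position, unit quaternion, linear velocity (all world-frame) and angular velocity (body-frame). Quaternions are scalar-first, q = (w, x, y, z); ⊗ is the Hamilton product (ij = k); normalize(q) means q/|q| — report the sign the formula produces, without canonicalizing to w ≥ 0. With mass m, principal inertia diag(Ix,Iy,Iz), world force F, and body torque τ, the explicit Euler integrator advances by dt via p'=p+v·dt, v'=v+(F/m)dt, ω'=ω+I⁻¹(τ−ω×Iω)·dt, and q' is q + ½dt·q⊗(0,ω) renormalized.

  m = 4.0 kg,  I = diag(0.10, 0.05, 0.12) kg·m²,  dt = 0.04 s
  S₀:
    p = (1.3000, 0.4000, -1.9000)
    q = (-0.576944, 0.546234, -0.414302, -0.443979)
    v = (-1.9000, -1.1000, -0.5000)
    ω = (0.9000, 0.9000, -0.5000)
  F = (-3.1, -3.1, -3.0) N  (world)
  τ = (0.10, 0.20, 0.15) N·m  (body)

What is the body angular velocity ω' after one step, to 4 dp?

ω' = (0.9526, 1.0528, -0.4365)

ω×(Iω) gyroscopic = (-0.0315, 0.0090, -0.0405)
(τ − ω×Iω)/I = (1.3150, 3.8200, 1.5875)
ω + α·dt = (0.9526, 1.0528, -0.4365)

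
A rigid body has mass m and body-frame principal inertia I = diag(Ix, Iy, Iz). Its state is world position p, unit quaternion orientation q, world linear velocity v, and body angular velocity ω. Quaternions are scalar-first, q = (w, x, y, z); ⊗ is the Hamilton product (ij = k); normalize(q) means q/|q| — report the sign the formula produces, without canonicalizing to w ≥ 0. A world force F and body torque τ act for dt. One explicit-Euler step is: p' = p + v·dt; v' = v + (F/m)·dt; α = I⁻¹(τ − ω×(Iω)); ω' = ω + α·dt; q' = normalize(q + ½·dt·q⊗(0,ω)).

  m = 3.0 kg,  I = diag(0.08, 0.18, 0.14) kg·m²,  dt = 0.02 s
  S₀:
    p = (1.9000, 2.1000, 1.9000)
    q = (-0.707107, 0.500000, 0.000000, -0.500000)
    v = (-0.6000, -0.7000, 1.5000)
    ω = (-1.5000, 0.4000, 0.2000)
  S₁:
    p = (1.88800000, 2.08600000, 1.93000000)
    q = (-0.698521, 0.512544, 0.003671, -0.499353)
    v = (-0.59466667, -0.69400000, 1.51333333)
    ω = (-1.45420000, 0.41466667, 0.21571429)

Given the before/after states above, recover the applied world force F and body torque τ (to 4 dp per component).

velocity change Δv = (0.00533333, 0.00600000, 0.01333333)
applied force F = (0.8000, 0.9000, 2.0000)
ω₁ − ω₀ = (0.04580000, 0.01466667, 0.01571429)
precession coupling = (-0.0032, 0.0180, -0.0600)
applied torque τ = (0.1800, 0.1500, 0.0500)

F = (0.8000, 0.9000, 2.0000)
τ = (0.1800, 0.1500, 0.0500)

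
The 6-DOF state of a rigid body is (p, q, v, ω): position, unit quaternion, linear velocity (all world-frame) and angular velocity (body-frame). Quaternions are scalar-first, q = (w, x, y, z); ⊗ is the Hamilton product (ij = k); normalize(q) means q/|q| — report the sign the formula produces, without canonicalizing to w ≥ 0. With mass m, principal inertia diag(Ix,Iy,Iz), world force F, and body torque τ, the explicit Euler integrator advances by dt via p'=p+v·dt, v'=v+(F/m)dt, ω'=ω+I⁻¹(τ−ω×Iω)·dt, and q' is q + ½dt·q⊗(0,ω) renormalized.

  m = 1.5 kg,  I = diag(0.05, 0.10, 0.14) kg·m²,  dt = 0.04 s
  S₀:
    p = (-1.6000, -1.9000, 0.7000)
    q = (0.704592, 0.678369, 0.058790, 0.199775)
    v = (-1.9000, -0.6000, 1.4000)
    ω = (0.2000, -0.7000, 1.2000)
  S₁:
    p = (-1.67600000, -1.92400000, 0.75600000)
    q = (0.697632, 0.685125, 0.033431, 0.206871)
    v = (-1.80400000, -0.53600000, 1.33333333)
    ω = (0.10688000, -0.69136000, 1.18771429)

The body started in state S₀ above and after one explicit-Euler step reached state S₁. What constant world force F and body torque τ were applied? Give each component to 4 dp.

F = (3.6000, 2.4000, -2.5000)
τ = (-0.1500, 0.0000, -0.0500)

v₁ − v₀ = (0.09600000, 0.06400000, -0.06666667)
F = m·Δv/dt = (3.6000, 2.4000, -2.5000)
ω₁ − ω₀ = (-0.09312000, 0.00864000, -0.01228571)
gyro term ω₀×Iω₀ = (-0.0336, -0.0216, -0.0070)
τ = I·(Δω/dt) + ω₀×(Iω₀) = (-0.1500, 0.0000, -0.0500)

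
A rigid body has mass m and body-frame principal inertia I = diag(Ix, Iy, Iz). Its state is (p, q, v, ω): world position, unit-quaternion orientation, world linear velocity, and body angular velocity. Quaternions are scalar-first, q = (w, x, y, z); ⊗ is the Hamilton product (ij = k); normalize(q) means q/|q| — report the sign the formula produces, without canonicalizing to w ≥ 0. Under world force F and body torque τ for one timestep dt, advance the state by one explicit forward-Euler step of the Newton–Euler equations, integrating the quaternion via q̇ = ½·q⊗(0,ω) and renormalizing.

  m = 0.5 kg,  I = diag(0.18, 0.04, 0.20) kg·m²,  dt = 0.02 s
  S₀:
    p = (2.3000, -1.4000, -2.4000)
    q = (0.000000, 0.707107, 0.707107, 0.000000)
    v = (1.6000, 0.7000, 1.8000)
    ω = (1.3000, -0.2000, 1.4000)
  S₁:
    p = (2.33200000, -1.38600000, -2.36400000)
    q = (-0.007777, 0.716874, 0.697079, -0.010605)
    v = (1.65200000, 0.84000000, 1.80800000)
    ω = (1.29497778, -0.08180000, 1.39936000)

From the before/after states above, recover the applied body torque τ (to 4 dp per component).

τ = (-0.0900, 0.2000, 0.0300)

ω₁ − ω₀ = (-0.00502222, 0.11820000, -0.00064000)
ω₀×(Iω₀) = (-0.0448, -0.0364, 0.0364)
τ = I·(Δω/dt) + ω₀×(Iω₀) = (-0.0900, 0.2000, 0.0300)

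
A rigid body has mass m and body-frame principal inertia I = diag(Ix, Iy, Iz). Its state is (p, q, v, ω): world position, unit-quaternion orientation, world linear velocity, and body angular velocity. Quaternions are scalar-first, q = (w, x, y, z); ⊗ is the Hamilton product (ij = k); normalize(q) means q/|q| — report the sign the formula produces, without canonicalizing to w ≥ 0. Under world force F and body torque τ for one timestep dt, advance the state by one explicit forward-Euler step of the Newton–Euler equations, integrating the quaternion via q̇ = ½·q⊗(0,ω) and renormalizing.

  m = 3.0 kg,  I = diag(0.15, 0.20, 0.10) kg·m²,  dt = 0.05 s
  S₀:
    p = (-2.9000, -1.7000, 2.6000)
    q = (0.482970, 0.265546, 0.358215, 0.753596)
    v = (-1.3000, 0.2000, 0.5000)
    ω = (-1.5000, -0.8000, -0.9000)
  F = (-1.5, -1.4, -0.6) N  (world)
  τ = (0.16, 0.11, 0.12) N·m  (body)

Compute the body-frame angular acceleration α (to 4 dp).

ω×(Iω) gyroscopic = (-0.0720, 0.0675, 0.0600)
α = I⁻¹(τ − ω×Iω) = (1.5467, 0.2125, 0.6000)

α = (1.5467, 0.2125, 0.6000)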